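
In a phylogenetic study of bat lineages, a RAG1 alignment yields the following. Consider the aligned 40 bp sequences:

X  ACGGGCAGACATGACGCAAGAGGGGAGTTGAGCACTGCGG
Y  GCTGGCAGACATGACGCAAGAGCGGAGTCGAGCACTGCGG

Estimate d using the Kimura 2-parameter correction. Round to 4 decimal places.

Of 40 sites, 2 differences are transitions and 2 are transversions, so P = 2/40 = 0.05 and Q = 2/40 = 0.05.
Under the Kimura two-parameter model, d = −½ ln(1 − 2P − Q) − ¼ ln(1 − 2Q).
1 − 2P − Q = 0.85, giving −½ ln(0.85) = 0.081259.
1 − 2Q = 0.9, giving −¼ ln(0.9) = 0.026340.
d = 0.081259 + 0.026340 = 0.107599.

0.1076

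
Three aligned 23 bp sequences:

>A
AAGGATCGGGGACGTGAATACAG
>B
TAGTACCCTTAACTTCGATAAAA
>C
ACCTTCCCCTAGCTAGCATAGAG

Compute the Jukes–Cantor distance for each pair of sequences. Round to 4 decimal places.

A–B: 12/23 sites differ → p ≈ 0.521739, d = −0.75 ln(1 − 0.695652) = 0.892188 ≈ 0.8922.
A–C: 14/23 sites differ → p ≈ 0.608696, d = −0.75 ln(1 − 0.811595) = 1.251871 ≈ 1.2519.
B–C: 11/23 sites differ → p ≈ 0.478261, d = −0.75 ln(1 − 0.637681) = 0.761423 ≈ 0.7614.

d(A,B) = 0.8922, d(A,C) = 1.2519, d(B,C) = 0.7614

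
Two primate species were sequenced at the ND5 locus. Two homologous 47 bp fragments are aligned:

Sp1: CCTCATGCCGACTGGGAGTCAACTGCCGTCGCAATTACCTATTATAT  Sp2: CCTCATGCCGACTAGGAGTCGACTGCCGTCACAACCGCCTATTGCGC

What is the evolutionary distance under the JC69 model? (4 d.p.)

The sequences differ at 10 of 47 sites (14, 21, 31, 35, 36, 37, 44, 45, 46, 47), so p = 10/47 ≈ 0.212766.
d = −(3/4) ln(1 − 4p/3) = −0.75 ln(1 − 0.283688) = −0.75 ln(0.716312)
  = −0.75 × (-0.333639) = 0.250229 substitutions/site.

0.2502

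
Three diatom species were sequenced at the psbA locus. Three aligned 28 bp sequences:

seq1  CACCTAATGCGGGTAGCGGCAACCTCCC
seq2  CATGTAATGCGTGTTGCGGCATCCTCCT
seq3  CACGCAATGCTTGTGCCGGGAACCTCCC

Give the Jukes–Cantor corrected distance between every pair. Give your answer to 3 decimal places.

seq1–seq2: 6/28 sites differ → p ≈ 0.214286, d = −0.75 ln(1 − 0.285715) = 0.252355 ≈ 0.252.
seq1–seq3: 7/28 sites differ → p = 0.25, d = −0.75 ln(1 − 0.333333) = 0.304098 ≈ 0.304.
seq2–seq3: 8/28 sites differ → p ≈ 0.285714, d = −0.75 ln(1 − 0.380952) = 0.359679 ≈ 0.360.

d(seq1,seq2) = 0.252, d(seq1,seq3) = 0.304, d(seq2,seq3) = 0.360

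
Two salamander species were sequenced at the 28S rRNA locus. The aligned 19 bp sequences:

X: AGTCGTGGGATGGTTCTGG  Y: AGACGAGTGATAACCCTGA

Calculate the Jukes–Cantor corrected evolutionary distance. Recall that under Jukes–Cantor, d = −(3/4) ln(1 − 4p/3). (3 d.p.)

0.618

The sequences differ at 8 of 19 sites (3, 6, 8, 12, 13, 14, 15, 19), so p = 8/19 ≈ 0.421053.
d = −(3/4) ln(1 − 4p/3) = −0.75 ln(1 − 0.561404) = −0.75 ln(0.438596)
  = −0.75 × (-0.824177) = 0.618133 substitutions/site.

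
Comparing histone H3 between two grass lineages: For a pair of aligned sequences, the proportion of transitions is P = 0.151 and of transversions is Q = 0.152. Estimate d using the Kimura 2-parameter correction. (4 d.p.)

Under the Kimura two-parameter model, d = −½ ln(1 − 2P − Q) − ¼ ln(1 − 2Q).
1 − 2P − Q = 0.546, giving −½ ln(0.546) = 0.302568.
1 − 2Q = 0.696, giving −¼ ln(0.696) = 0.090601.
d = 0.302568 + 0.090601 = 0.393169.

0.3932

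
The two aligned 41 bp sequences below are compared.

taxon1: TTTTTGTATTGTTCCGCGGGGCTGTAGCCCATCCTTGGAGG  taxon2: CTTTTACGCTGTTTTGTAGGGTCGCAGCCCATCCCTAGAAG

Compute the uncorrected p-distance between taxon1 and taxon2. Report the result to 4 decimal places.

The sequences differ at 15 of 41 positions.
p = 15/41 = 0.365853… ≈ 0.3659 (to 4 d.p.).

0.3659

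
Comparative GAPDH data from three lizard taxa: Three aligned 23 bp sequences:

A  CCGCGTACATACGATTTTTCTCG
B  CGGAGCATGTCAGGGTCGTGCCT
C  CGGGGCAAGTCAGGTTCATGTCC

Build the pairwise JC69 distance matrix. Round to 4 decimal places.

A–B: 14/23 sites differ → p ≈ 0.608696, d = −0.75 ln(1 − 0.811595) = 1.251871 ≈ 1.2519.
A–C: 12/23 sites differ → p ≈ 0.521739, d = −0.75 ln(1 − 0.695652) = 0.892188 ≈ 0.8922.
B–C: 6/23 sites differ → p ≈ 0.26087, d = −0.75 ln(1 − 0.347827) = 0.320584 ≈ 0.3206.

d(A,B) = 1.2519, d(A,C) = 0.8922, d(B,C) = 0.3206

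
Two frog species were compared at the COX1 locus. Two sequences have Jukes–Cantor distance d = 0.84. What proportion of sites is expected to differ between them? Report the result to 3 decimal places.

p = (3/4)(1 − e^(−4d/3)) = 0.75 × (1 − e^(-1.12)) = 0.75 × (1 − 0.326280) = 0.505290.

0.505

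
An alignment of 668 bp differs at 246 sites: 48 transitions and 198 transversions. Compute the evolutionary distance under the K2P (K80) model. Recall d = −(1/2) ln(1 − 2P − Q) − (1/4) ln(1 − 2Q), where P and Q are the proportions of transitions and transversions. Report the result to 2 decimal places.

0.51

P = 48/668 ≈ 0.071856 and Q = 198/668 ≈ 0.296407.
Under the Kimura two-parameter model, d = −½ ln(1 − 2P − Q) − ¼ ln(1 − 2Q).
1 − 2P − Q = 0.559881, giving −½ ln(0.559881) = 0.290016.
1 − 2Q = 0.407186, giving −¼ ln(0.407186) = 0.224621.
d = 0.290016 + 0.224621 = 0.514637.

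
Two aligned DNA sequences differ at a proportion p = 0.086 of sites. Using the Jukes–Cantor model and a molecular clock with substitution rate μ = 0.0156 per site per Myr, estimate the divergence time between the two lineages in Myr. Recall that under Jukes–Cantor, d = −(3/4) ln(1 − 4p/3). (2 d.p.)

d = −(3/4) ln(1 − 4p/3) = −0.75 ln(1 − 0.114667) = −0.75 ln(0.885333)
  = −0.75 × (-0.121791) = 0.091343 substitutions/site.
Under a molecular clock d = 2μt, so t = d/(2μ) = 0.091343 / (2 × 0.0156) = 2.93 Myr.

2.93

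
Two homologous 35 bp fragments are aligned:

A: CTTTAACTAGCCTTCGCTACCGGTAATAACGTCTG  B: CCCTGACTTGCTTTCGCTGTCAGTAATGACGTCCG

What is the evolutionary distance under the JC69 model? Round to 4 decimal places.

0.3597

The sequences differ at 10 of 35 sites (2, 3, 5, 9, 12, 19, 20, 22, 28, 34), so p = 10/35 ≈ 0.285714.
d = −(3/4) ln(1 − 4p/3) = −0.75 ln(1 − 0.380952) = −0.75 ln(0.619048)
  = −0.75 × (-0.479572) = 0.359679 substitutions/site.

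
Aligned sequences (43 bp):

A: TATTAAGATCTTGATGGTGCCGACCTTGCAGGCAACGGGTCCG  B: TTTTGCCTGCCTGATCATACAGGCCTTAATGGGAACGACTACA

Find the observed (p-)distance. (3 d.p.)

0.465

The sequences differ at 20 of 43 positions.
p = 20/43 = 0.465116… ≈ 0.465 (to 3 d.p.).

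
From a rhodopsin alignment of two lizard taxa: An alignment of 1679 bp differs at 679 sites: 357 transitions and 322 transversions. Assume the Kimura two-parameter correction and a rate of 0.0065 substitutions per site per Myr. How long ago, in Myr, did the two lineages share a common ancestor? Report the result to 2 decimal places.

P = 357/1679 ≈ 0.212627 and Q = 322/1679 ≈ 0.191781.
Under the Kimura two-parameter model, d = −½ ln(1 − 2P − Q) − ¼ ln(1 − 2Q).
1 − 2P − Q = 0.382965, giving −½ ln(0.382965) = 0.479906.
1 − 2Q = 0.616438, giving −¼ ln(0.616438) = 0.120949.
d = 0.479906 + 0.120949 = 0.600855.
Under a molecular clock d = 2μt, so t = d/(2μ) = 0.600855 / (2 × 0.0065) = 46.22 Myr.

46.22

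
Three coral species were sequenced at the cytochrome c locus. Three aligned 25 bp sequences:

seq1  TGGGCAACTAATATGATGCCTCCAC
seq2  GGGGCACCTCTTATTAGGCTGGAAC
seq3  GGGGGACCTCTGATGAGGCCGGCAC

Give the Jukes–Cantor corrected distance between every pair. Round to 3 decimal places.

d(seq1,seq2) = 0.572, d(seq1,seq3) = 0.490, d(seq2,seq3) = 0.233

seq1–seq2: 10/25 sites differ → p = 0.4, d = −0.75 ln(1 − 0.533333) = 0.571605 ≈ 0.572.
seq1–seq3: 9/25 sites differ → p = 0.36, d = −0.75 ln(1 − 0.48) = 0.490445 ≈ 0.490.
seq2–seq3: 5/25 sites differ → p = 0.2, d = −0.75 ln(1 − 0.266667) = 0.232617 ≈ 0.233.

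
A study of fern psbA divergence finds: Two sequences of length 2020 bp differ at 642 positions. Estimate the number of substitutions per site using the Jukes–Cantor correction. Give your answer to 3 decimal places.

p = 642/2020 ≈ 0.317822.
d = −(3/4) ln(1 − 4p/3) = −0.75 ln(1 − 0.423763) = −0.75 ln(0.576237)
  = −0.75 × (-0.551236) = 0.413427 substitutions/site.

0.413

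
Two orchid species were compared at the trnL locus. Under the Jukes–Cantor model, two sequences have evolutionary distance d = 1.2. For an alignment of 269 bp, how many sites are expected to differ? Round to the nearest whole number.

Invert JC69: p = (3/4)(1 − e^(−4d/3)) = 0.75 × (1 − e^(-1.6)) = 0.75 × (1 − 0.201897) = 0.598577.
Expected differing sites = pL ≈ 0.598577 × 269 = 161.017213 ≈ 161.

161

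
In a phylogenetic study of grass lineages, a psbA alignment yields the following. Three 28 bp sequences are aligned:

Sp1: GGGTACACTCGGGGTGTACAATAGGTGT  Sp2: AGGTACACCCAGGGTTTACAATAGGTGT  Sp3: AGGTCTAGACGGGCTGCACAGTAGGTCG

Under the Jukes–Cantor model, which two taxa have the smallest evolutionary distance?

Sp1 and Sp2

Sp1–Sp2: 4/28 differ, p = 0.143, d = 0.158.
Sp1–Sp3: 10/28 differ, p = 0.357, d = 0.485.
Sp2–Sp3: 11/28 differ, p = 0.393, d = 0.556.
The smallest distance is between Sp1 and Sp2.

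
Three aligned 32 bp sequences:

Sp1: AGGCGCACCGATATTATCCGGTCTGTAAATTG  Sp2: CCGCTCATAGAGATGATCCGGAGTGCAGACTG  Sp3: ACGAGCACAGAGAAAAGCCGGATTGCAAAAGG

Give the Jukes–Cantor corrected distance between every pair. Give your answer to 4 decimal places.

d(Sp1,Sp2) = 0.5199, d(Sp1,Sp3) = 0.5199, d(Sp2,Sp3) = 0.4598

Sp1–Sp2: 12/32 sites differ → p = 0.375, d = −0.75 ln(1 − 0.5) = 0.519860 ≈ 0.5199.
Sp1–Sp3: 12/32 sites differ → p = 0.375, d = −0.75 ln(1 − 0.5) = 0.519860 ≈ 0.5199.
Sp2–Sp3: 11/32 sites differ → p = 0.34375, d = −0.75 ln(1 − 0.458333) = 0.459828 ≈ 0.4598.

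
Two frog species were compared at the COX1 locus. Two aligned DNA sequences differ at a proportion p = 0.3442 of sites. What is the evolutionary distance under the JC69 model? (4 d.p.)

0.4607

d = −(3/4) ln(1 − 4p/3) = −0.75 ln(1 − 0.458933) = −0.75 ln(0.541067)
  = −0.75 × (-0.614212) = 0.460659 substitutions/site.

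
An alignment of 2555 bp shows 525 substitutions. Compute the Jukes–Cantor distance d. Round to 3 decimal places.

0.240

p = 525/2555 ≈ 0.205479.
d = −(3/4) ln(1 − 4p/3) = −0.75 ln(1 − 0.273972) = −0.75 ln(0.726028)
  = −0.75 × (-0.320167) = 0.240125 substitutions/site.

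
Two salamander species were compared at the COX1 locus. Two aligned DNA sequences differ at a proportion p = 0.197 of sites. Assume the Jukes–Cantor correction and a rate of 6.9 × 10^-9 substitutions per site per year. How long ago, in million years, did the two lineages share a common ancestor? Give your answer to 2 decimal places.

d = −(3/4) ln(1 − 4p/3) = −0.75 ln(1 − 0.262667) = −0.75 ln(0.737333)
  = −0.75 × (-0.304716) = 0.228537 substitutions/site.
Under a molecular clock d = 2μt, so t = d/(2μ) = 0.228537 / (2 × 6.9 × 10^-9) = 16.56 million years.

16.56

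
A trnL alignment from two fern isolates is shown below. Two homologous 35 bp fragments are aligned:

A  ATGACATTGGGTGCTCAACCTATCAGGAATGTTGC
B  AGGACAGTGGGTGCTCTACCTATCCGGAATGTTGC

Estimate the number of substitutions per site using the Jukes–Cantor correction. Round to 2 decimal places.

0.12

The sequences differ at 4 of 35 sites (2, 7, 17, 25), so p = 4/35 ≈ 0.114286.
d = −(3/4) ln(1 − 4p/3) = −0.75 ln(1 − 0.152381) = −0.75 ln(0.847619)
  = −0.75 × (-0.165324) = 0.123993 substitutions/site.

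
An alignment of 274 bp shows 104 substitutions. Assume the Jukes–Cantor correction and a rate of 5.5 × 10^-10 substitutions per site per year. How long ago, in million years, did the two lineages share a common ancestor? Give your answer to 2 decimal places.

480.95

p = 104/274 ≈ 0.379562.
d = −(3/4) ln(1 − 4p/3) = −0.75 ln(1 − 0.506083) = −0.75 ln(0.493917)
  = −0.75 × (-0.705388) = 0.529041 substitutions/site.
Under a molecular clock d = 2μt, so t = d/(2μ) = 0.529041 / (2 × 5.5 × 10^-10) = 480.95 million years.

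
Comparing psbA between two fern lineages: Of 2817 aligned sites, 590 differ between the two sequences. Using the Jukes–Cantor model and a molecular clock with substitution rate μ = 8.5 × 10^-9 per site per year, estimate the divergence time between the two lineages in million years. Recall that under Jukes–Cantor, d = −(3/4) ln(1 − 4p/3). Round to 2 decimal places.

p = 590/2817 ≈ 0.209443.
d = −(3/4) ln(1 − 4p/3) = −0.75 ln(1 − 0.279257) = −0.75 ln(0.720743)
  = −0.75 × (-0.327473) = 0.245605 substitutions/site.
Under a molecular clock d = 2μt, so t = d/(2μ) = 0.245605 / (2 × 8.5 × 10^-9) = 14.45 million years.

14.45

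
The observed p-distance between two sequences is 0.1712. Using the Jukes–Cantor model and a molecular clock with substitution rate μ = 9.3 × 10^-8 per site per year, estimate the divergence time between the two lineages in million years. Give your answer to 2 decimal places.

d = −(3/4) ln(1 − 4p/3) = −0.75 ln(1 − 0.228267) = −0.75 ln(0.771733)
  = −0.75 × (-0.259117) = 0.194338 substitutions/site.
Under a molecular clock d = 2μt, so t = d/(2μ) = 0.194338 / (2 × 9.3 × 10^-8) = 1.04 million years.

1.04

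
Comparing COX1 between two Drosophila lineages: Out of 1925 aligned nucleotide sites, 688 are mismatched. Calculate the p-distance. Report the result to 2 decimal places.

0.36

p = 688/1925 = 0.357402… ≈ 0.36 (to 2 d.p.).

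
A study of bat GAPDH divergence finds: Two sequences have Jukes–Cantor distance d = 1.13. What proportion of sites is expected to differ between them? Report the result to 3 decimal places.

0.584

p = (3/4)(1 − e^(−4d/3)) = 0.75 × (1 − e^(-1.506667)) = 0.75 × (1 − 0.221647) = 0.583765.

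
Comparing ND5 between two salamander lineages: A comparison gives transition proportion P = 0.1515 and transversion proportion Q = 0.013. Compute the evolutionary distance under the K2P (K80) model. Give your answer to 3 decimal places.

Under the Kimura two-parameter model, d = −½ ln(1 − 2P − Q) − ¼ ln(1 − 2Q).
1 − 2P − Q = 0.684, giving −½ ln(0.684) = 0.189899.
1 − 2Q = 0.974, giving −¼ ln(0.974) = 0.006586.
d = 0.189899 + 0.006586 = 0.196485.

0.196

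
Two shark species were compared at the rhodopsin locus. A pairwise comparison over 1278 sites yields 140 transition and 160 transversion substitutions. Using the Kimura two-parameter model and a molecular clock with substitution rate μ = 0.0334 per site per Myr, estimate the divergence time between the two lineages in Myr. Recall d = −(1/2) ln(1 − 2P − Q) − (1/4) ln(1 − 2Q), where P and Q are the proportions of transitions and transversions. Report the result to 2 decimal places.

4.24

P = 140/1278 ≈ 0.109546 and Q = 160/1278 ≈ 0.125196.
Under the Kimura two-parameter model, d = −½ ln(1 − 2P − Q) − ¼ ln(1 − 2Q).
1 − 2P − Q = 0.655712, giving −½ ln(0.655712) = 0.211017.
1 − 2Q = 0.749608, giving −¼ ln(0.749608) = 0.072051.
d = 0.211017 + 0.072051 = 0.283068.
Under a molecular clock d = 2μt, so t = d/(2μ) = 0.283068 / (2 × 0.0334) = 4.24 Myr.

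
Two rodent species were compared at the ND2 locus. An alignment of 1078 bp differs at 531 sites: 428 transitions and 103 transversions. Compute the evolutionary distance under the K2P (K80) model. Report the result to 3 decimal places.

P = 428/1078 ≈ 0.397032 and Q = 103/1078 ≈ 0.095547.
Under the Kimura two-parameter model, d = −½ ln(1 − 2P − Q) − ¼ ln(1 − 2Q).
1 − 2P − Q = 0.110389, giving −½ ln(0.110389) = 1.101872.
1 − 2Q = 0.808906, giving −¼ ln(0.808906) = 0.053018.
d = 1.101872 + 0.053018 = 1.154890.

1.155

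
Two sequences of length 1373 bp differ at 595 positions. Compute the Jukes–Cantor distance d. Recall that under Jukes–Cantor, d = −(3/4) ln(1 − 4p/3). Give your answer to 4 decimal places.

p = 595/1373 ≈ 0.433358.
d = −(3/4) ln(1 − 4p/3) = −0.75 ln(1 − 0.577811) = −0.75 ln(0.422189)
  = −0.75 × (-0.862302) = 0.646727 substitutions/site.

0.6467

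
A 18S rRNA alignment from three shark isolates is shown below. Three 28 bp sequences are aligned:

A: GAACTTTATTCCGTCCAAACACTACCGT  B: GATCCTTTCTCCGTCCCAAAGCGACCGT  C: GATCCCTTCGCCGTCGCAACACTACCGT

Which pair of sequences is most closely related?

A–B: 8/28 differ, p = 0.286, d = 0.360.
A–C: 8/28 differ, p = 0.286, d = 0.360.
B–C: 6/28 differ, p = 0.214, d = 0.252.
The smallest distance is between B and C.

B and C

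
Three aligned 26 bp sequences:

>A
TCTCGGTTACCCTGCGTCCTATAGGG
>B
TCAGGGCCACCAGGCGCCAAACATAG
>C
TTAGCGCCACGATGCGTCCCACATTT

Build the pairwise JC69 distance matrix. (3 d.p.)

A–B: 12/26 sites differ → p ≈ 0.461538, d = −0.75 ln(1 − 0.615384) = 0.716632 ≈ 0.717.
A–C: 13/26 sites differ → p = 0.5, d = −0.75 ln(1 − 0.666667) = 0.823960 ≈ 0.824.
B–C: 9/26 sites differ → p ≈ 0.346154, d = −0.75 ln(1 − 0.461539) = 0.464280 ≈ 0.464.

d(A,B) = 0.717, d(A,C) = 0.824, d(B,C) = 0.464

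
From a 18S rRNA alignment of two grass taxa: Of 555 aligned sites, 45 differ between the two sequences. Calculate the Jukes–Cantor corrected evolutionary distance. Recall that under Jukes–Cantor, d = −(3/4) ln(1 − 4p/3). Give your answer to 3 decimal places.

p = 45/555 ≈ 0.081081.
d = −(3/4) ln(1 − 4p/3) = −0.75 ln(1 − 0.108108) = −0.75 ln(0.891892)
  = −0.75 × (-0.114410) = 0.085808 substitutions/site.

0.086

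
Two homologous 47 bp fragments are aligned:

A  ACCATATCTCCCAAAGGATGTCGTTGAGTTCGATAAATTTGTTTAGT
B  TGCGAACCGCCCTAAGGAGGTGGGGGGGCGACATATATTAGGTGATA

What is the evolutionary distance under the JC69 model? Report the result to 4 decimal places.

The sequences differ at 22 of 47 sites, so p = 22/47 ≈ 0.468085.
d = −(3/4) ln(1 − 4p/3) = −0.75 ln(1 − 0.624113) = −0.75 ln(0.375887)
  = −0.75 × (-0.978467) = 0.733850 substitutions/site.

0.7339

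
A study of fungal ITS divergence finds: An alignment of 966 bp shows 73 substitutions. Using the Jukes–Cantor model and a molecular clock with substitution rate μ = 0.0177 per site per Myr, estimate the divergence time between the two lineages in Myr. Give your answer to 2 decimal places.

2.25

p = 73/966 ≈ 0.075569.
d = −(3/4) ln(1 − 4p/3) = −0.75 ln(1 − 0.100759) = −0.75 ln(0.899241)
  = −0.75 × (-0.106204) = 0.079653 substitutions/site.
Under a molecular clock d = 2μt, so t = d/(2μ) = 0.079653 / (2 × 0.0177) = 2.25 Myr.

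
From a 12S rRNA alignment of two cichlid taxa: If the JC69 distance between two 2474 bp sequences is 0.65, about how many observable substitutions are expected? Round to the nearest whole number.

1076

Invert JC69: p = (3/4)(1 − e^(−4d/3)) = 0.75 × (1 − e^(-0.866667)) = 0.75 × (1 − 0.420350) = 0.434738.
Expected differing sites = pL ≈ 0.434738 × 2474 = 1075.541812 ≈ 1076.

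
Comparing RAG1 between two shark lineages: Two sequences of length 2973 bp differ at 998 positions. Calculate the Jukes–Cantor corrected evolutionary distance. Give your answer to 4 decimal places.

0.4451

p = 998/2973 ≈ 0.335688.
d = −(3/4) ln(1 − 4p/3) = −0.75 ln(1 − 0.447584) = −0.75 ln(0.552416)
  = −0.75 × (-0.593454) = 0.445091 substitutions/site.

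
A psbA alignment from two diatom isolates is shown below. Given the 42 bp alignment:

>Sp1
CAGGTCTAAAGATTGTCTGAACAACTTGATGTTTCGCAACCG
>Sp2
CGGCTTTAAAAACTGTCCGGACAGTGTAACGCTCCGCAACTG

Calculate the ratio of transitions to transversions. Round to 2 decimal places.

6.50

Transitions are A↔G and C↔T; transversions are all other mismatches.
Transitions: 13. Transversions: 2.
R = 13/2 = 6.50.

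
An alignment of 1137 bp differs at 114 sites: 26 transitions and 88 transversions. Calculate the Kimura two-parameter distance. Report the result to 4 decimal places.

P = 26/1137 ≈ 0.022867 and Q = 88/1137 ≈ 0.077397.
Under the Kimura two-parameter model, d = −½ ln(1 − 2P − Q) − ¼ ln(1 − 2Q).
1 − 2P − Q = 0.876869, giving −½ ln(0.876869) = 0.065699.
1 − 2Q = 0.845206, giving −¼ ln(0.845206) = 0.042044.
d = 0.065699 + 0.042044 = 0.107743.

0.1077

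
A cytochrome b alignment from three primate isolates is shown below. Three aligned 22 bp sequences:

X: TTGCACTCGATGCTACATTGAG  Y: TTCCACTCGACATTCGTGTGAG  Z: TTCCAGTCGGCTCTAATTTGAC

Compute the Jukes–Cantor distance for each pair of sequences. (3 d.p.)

d(X,Y) = 0.497, d(X,Z) = 0.497, d(Y,Z) = 0.497

X–Y: 8/22 sites differ → p ≈ 0.363636, d = −0.75 ln(1 − 0.484848) = 0.497470 ≈ 0.497.
X–Z: 8/22 sites differ → p ≈ 0.363636, d = −0.75 ln(1 − 0.484848) = 0.497470 ≈ 0.497.
Y–Z: 8/22 sites differ → p ≈ 0.363636, d = −0.75 ln(1 − 0.484848) = 0.497470 ≈ 0.497.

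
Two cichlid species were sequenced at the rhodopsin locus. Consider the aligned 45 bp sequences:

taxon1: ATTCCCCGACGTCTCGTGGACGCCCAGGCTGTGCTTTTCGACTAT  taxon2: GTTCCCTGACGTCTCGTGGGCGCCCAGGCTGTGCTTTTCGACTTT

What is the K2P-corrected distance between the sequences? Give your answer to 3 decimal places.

Of 45 sites, 3 differences are transitions and 1 are transversions, so P = 3/45 ≈ 0.066667 and Q = 1/45 ≈ 0.022222.
Under the Kimura two-parameter model, d = −½ ln(1 − 2P − Q) − ¼ ln(1 − 2Q).
1 − 2P − Q = 0.844444, giving −½ ln(0.844444) = 0.084538.
1 − 2Q = 0.955556, giving −¼ ln(0.955556) = 0.011365.
d = 0.084538 + 0.011365 = 0.095903.

0.096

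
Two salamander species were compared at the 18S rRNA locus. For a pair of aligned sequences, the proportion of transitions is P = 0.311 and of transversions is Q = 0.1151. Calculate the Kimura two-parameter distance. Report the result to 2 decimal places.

Under the Kimura two-parameter model, d = −½ ln(1 − 2P − Q) − ¼ ln(1 − 2Q).
1 − 2P − Q = 0.2629, giving −½ ln(0.2629) = 0.667991.
1 − 2Q = 0.7698, giving −¼ ln(0.7698) = 0.065406.
d = 0.667991 + 0.065406 = 0.733397.

0.73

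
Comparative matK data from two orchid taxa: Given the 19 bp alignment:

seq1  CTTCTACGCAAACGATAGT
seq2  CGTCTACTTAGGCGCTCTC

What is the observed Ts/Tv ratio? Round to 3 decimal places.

0.800

Transitions are A↔G and C↔T; transversions are all other mismatches.
Transitions: 4. Transversions: 5.
R = 4/5 = 0.800.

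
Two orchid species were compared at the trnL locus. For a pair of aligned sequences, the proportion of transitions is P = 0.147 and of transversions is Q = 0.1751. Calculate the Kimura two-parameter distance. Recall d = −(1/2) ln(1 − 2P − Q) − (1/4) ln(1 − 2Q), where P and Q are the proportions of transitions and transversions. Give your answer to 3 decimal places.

0.424

Under the Kimura two-parameter model, d = −½ ln(1 − 2P − Q) − ¼ ln(1 − 2Q).
1 − 2P − Q = 0.5309, giving −½ ln(0.5309) = 0.316591.
1 − 2Q = 0.6498, giving −¼ ln(0.6498) = 0.107773.
d = 0.316591 + 0.107773 = 0.424364.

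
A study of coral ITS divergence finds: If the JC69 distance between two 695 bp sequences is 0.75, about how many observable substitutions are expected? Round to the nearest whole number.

Invert JC69: p = (3/4)(1 − e^(−4d/3)) = 0.75 × (1 − e^(-1)) = 0.75 × (1 − 0.367879) = 0.474091.
Expected differing sites = pL ≈ 0.474091 × 695 = 329.493245 ≈ 329.

329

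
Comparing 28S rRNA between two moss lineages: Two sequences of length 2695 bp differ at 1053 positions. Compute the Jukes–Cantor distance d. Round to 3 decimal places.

p = 1053/2695 ≈ 0.390724.
d = −(3/4) ln(1 − 4p/3) = −0.75 ln(1 − 0.520965) = −0.75 ln(0.479035)
  = −0.75 × (-0.735982) = 0.551987 substitutions/site.

0.552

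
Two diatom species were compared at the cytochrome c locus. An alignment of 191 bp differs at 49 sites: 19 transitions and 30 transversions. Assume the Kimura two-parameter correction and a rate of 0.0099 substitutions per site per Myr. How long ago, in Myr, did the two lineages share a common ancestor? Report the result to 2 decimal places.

15.87

P = 19/191 ≈ 0.099476 and Q = 30/191 ≈ 0.157068.
Under the Kimura two-parameter model, d = −½ ln(1 − 2P − Q) − ¼ ln(1 − 2Q).
1 − 2P − Q = 0.64398, giving −½ ln(0.64398) = 0.220044.
1 − 2Q = 0.685864, giving −¼ ln(0.685864) = 0.094269.
d = 0.220044 + 0.094269 = 0.314313.
Under a molecular clock d = 2μt, so t = d/(2μ) = 0.314313 / (2 × 0.0099) = 15.87 Myr.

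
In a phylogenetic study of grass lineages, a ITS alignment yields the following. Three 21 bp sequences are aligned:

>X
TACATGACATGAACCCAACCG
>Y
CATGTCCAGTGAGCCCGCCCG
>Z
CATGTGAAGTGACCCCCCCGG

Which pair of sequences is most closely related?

X–Y: 10/21 differ, p = 0.476, d = 0.756.
X–Z: 9/21 differ, p = 0.429, d = 0.635.
Y–Z: 5/21 differ, p = 0.238, d = 0.286.
The smallest distance is between Y and Z.

Y and Z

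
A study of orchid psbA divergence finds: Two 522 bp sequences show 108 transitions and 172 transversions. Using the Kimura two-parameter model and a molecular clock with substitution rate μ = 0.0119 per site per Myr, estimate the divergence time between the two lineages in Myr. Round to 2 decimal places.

P = 108/522 ≈ 0.206897 and Q = 172/522 ≈ 0.329502.
Under the Kimura two-parameter model, d = −½ ln(1 − 2P − Q) − ¼ ln(1 − 2Q).
1 − 2P − Q = 0.256704, giving −½ ln(0.256704) = 0.679916.
1 − 2Q = 0.340996, giving −¼ ln(0.340996) = 0.268971.
d = 0.679916 + 0.268971 = 0.948887.
Under a molecular clock d = 2μt, so t = d/(2μ) = 0.948887 / (2 × 0.0119) = 39.87 Myr.

39.87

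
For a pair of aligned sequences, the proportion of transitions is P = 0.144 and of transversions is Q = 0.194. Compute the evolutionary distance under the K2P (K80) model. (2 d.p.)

0.45

Under the Kimura two-parameter model, d = −½ ln(1 − 2P − Q) − ¼ ln(1 − 2Q).
1 − 2P − Q = 0.518, giving −½ ln(0.518) = 0.328890.
1 − 2Q = 0.612, giving −¼ ln(0.612) = 0.122756.
d = 0.328890 + 0.122756 = 0.451646.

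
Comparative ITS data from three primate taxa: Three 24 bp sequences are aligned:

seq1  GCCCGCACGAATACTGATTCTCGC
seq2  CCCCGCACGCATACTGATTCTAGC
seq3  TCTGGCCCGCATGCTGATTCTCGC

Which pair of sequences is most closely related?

seq1 and seq2

seq1–seq2: 3/24 differ, p = 0.125, d = 0.137.
seq1–seq3: 6/24 differ, p = 0.250, d = 0.304.
seq2–seq3: 6/24 differ, p = 0.250, d = 0.304.
The smallest distance is between seq1 and seq2.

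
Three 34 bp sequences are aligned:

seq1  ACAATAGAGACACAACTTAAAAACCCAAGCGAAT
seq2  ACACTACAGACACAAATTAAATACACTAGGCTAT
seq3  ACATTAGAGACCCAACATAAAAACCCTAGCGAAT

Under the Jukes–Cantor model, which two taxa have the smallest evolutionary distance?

seq1–seq2: 9/34 differ, p = 0.265, d = 0.326.
seq1–seq3: 4/34 differ, p = 0.118, d = 0.128.
seq2–seq3: 10/34 differ, p = 0.294, d = 0.373.
The smallest distance is between seq1 and seq3.

seq1 and seq3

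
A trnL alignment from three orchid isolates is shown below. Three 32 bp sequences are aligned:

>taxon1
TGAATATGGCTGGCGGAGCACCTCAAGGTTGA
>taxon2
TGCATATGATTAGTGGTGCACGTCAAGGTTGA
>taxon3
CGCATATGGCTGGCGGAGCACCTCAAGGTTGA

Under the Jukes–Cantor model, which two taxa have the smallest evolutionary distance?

taxon1 and taxon3

taxon1–taxon2: 7/32 differ, p = 0.219, d = 0.259.
taxon1–taxon3: 2/32 differ, p = 0.063, d = 0.065.
taxon2–taxon3: 7/32 differ, p = 0.219, d = 0.259.
The smallest distance is between taxon1 and taxon3.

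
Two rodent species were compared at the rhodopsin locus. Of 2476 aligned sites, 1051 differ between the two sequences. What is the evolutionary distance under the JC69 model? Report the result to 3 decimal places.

p = 1051/2476 ≈ 0.424475.
d = −(3/4) ln(1 − 4p/3) = −0.75 ln(1 − 0.565967) = −0.75 ln(0.434033)
  = −0.75 × (-0.834635) = 0.625976 substitutions/site.

0.626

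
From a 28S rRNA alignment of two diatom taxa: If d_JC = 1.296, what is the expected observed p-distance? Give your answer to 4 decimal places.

0.6168

p = (3/4)(1 − e^(−4d/3)) = 0.75 × (1 − e^(-1.728)) = 0.75 × (1 − 0.177639) = 0.616771.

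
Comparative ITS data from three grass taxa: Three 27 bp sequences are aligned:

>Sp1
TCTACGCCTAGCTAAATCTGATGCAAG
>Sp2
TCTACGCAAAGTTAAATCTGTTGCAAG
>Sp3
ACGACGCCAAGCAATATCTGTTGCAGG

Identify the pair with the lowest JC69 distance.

Sp1–Sp2: 4/27 differ, p = 0.148, d = 0.165.
Sp1–Sp3: 7/27 differ, p = 0.259, d = 0.318.
Sp2–Sp3: 7/27 differ, p = 0.259, d = 0.318.
The smallest distance is between Sp1 and Sp2.

Sp1 and Sp2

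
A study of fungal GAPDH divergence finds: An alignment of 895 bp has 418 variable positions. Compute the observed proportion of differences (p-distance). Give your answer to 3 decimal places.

0.467

p = 418/895 = 0.467039… ≈ 0.467 (to 3 d.p.).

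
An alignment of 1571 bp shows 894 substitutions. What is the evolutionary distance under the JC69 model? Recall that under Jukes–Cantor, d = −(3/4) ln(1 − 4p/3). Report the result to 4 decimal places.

1.0664

p = 894/1571 ≈ 0.569064.
d = −(3/4) ln(1 − 4p/3) = −0.75 ln(1 − 0.758752) = −0.75 ln(0.241248)
  = −0.75 × (-1.421930) = 1.066448 substitutions/site.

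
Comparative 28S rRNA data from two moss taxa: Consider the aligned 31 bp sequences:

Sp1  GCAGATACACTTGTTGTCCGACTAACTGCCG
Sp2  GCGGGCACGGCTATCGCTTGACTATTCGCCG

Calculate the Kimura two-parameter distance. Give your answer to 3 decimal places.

Of 31 sites, 12 differences are transitions and 2 are transversions, so P = 12/31 ≈ 0.387097 and Q = 2/31 ≈ 0.064516.
Under the Kimura two-parameter model, d = −½ ln(1 − 2P − Q) − ¼ ln(1 − 2Q).
1 − 2P − Q = 0.16129, giving −½ ln(0.16129) = 0.912276.
1 − 2Q = 0.870968, giving −¼ ln(0.870968) = 0.034538.
d = 0.912276 + 0.034538 = 0.946814.

0.947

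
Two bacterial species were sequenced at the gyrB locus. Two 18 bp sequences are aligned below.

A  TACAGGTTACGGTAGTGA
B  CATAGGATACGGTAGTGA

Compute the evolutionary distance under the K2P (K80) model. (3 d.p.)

Of 18 sites, 2 differences are transitions and 1 are transversions, so P = 2/18 ≈ 0.111111 and Q = 1/18 ≈ 0.055556.
Under the Kimura two-parameter model, d = −½ ln(1 − 2P − Q) − ¼ ln(1 − 2Q).
1 − 2P − Q = 0.722222, giving −½ ln(0.722222) = 0.162711.
1 − 2Q = 0.888888, giving −¼ ln(0.888888) = 0.029446.
d = 0.162711 + 0.029446 = 0.192157.

0.192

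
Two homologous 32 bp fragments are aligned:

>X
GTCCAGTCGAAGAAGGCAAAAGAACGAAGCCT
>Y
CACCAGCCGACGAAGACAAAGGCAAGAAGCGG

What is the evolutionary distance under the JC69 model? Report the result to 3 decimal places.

0.404

The sequences differ at 10 of 32 sites (1, 2, 7, 11, 16, 21, 23, 25, 31, 32), so p = 10/32 = 0.3125.
d = −(3/4) ln(1 − 4p/3) = −0.75 ln(1 − 0.416667) = −0.75 ln(0.583333)
  = −0.75 × (-0.538997) = 0.404248 substitutions/site.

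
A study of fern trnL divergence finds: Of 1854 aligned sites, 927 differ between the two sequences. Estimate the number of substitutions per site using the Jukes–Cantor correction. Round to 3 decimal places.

p = 927/1854 = 0.5.
d = −(3/4) ln(1 − 4p/3) = −0.75 ln(1 − 0.666667) = −0.75 ln(0.333333)
  = −0.75 × (-1.098613) = 0.823960 substitutions/site.

0.824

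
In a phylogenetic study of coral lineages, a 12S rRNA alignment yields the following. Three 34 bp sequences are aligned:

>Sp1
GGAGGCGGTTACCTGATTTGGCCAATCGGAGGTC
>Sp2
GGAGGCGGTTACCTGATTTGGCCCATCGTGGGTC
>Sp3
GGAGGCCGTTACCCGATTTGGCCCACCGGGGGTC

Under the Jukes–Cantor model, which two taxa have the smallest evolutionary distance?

Sp1–Sp2: 3/34 differ, p = 0.088, d = 0.094.
Sp1–Sp3: 5/34 differ, p = 0.147, d = 0.164.
Sp2–Sp3: 4/34 differ, p = 0.118, d = 0.128.
The smallest distance is between Sp1 and Sp2.

Sp1 and Sp2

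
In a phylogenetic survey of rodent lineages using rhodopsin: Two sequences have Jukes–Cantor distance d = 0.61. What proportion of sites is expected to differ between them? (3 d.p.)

0.417

p = (3/4)(1 − e^(−4d/3)) = 0.75 × (1 − e^(-0.813333)) = 0.75 × (1 − 0.443378) = 0.417467.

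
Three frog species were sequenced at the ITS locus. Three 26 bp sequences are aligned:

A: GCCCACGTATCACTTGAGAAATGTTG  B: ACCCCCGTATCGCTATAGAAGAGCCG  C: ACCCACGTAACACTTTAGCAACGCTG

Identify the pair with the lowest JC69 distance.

A and C

A–B: 9/26 differ, p = 0.346, d = 0.464.
A–C: 6/26 differ, p = 0.231, d = 0.276.
B–C: 8/26 differ, p = 0.308, d = 0.396.
The smallest distance is between A and C.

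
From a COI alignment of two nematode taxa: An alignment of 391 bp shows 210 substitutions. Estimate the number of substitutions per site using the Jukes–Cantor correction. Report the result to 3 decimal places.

0.944

p = 210/391 ≈ 0.537084.
d = −(3/4) ln(1 − 4p/3) = −0.75 ln(1 − 0.716112) = −0.75 ln(0.283888)
  = −0.75 × (-1.259175) = 0.944381 substitutions/site.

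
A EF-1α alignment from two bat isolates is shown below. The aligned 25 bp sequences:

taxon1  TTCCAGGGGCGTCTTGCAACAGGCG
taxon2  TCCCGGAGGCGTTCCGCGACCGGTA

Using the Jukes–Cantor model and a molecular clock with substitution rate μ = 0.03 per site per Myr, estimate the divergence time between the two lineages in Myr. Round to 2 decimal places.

9.53

The sequences differ at 10 of 25 sites (2, 5, 7, 13, 14, 15, 18, 21, 24, 25), so p = 10/25 = 0.4.
d = −(3/4) ln(1 − 4p/3) = −0.75 ln(1 − 0.533333) = −0.75 ln(0.466667)
  = −0.75 × (-0.762139) = 0.571604 substitutions/site.
Under a molecular clock d = 2μt, so t = d/(2μ) = 0.571604 / (2 × 0.03) = 9.53 Myr.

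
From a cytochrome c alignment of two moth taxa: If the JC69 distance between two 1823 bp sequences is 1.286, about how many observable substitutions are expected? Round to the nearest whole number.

1121

Invert JC69: p = (3/4)(1 − e^(−4d/3)) = 0.75 × (1 − e^(-1.714667)) = 0.75 × (1 − 0.180024) = 0.614982.
Expected differing sites = pL ≈ 0.614982 × 1823 = 1121.112186 ≈ 1121.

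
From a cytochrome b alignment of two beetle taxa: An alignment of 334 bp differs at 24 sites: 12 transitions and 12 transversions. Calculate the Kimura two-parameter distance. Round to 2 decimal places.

0.08

P = 12/334 ≈ 0.035928 and Q = 12/334 ≈ 0.035928.
Under the Kimura two-parameter model, d = −½ ln(1 − 2P − Q) − ¼ ln(1 − 2Q).
1 − 2P − Q = 0.892216, giving −½ ln(0.892216) = 0.057024.
1 − 2Q = 0.928144, giving −¼ ln(0.928144) = 0.018642.
d = 0.057024 + 0.018642 = 0.075666.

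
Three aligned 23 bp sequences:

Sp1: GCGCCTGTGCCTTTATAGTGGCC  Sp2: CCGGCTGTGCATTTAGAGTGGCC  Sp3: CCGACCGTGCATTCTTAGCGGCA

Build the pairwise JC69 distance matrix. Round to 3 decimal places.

d(Sp1,Sp2) = 0.198, d(Sp1,Sp3) = 0.467, d(Sp2,Sp3) = 0.390

Sp1–Sp2: 4/23 sites differ → p ≈ 0.173913, d = −0.75 ln(1 − 0.231884) = 0.197861 ≈ 0.198.
Sp1–Sp3: 8/23 sites differ → p ≈ 0.347826, d = −0.75 ln(1 − 0.463768) = 0.467391 ≈ 0.467.
Sp2–Sp3: 7/23 sites differ → p ≈ 0.304348, d = −0.75 ln(1 − 0.405797) = 0.390401 ≈ 0.390.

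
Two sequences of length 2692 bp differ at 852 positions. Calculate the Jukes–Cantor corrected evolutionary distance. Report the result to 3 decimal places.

0.411

p = 852/2692 ≈ 0.316493.
d = −(3/4) ln(1 − 4p/3) = −0.75 ln(1 − 0.421991) = −0.75 ln(0.578009)
  = −0.75 × (-0.548166) = 0.411125 substitutions/site.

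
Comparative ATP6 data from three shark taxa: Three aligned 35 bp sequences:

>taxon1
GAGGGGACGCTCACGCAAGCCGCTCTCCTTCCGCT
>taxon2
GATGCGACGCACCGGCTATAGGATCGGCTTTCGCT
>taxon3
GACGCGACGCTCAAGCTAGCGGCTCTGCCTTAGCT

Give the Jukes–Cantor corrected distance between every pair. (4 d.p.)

d(taxon1,taxon2) = 0.5128, d(taxon1,taxon3) = 0.3149, d(taxon2,taxon3) = 0.3597

taxon1–taxon2: 13/35 sites differ → p ≈ 0.371429, d = −0.75 ln(1 − 0.495239) = 0.512753 ≈ 0.5128.
taxon1–taxon3: 9/35 sites differ → p ≈ 0.257143, d = −0.75 ln(1 − 0.342857) = 0.314890 ≈ 0.3149.
taxon2–taxon3: 10/35 sites differ → p ≈ 0.285714, d = −0.75 ln(1 − 0.380952) = 0.359679 ≈ 0.3597.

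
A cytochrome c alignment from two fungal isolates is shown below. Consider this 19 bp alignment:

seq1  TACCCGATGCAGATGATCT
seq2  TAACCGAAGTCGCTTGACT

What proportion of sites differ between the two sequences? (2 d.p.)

The sequences differ at 8 of 19 positions (sites 3, 8, 10, 11, 13, 15, 16, 17).
p = 8/19 = 0.421052… ≈ 0.42 (to 2 d.p.).

0.42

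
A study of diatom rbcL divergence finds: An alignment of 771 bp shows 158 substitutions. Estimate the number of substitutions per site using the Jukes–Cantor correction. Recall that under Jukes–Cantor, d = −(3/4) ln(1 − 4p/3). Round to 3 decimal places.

p = 158/771 ≈ 0.204929.
d = −(3/4) ln(1 − 4p/3) = −0.75 ln(1 − 0.273239) = −0.75 ln(0.726761)
  = −0.75 × (-0.319158) = 0.239369 substitutions/site.

0.239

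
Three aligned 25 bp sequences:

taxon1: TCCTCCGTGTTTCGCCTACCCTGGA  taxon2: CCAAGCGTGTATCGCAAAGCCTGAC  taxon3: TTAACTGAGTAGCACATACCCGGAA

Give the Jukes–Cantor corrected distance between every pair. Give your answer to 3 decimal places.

taxon1–taxon2: 10/25 sites differ → p = 0.4, d = −0.75 ln(1 − 0.533333) = 0.571605 ≈ 0.572.
taxon1–taxon3: 11/25 sites differ → p = 0.44, d = −0.75 ln(1 − 0.586667) = 0.662626 ≈ 0.663.
taxon2–taxon3: 11/25 sites differ → p = 0.44, d = −0.75 ln(1 − 0.586667) = 0.662626 ≈ 0.663.

d(taxon1,taxon2) = 0.572, d(taxon1,taxon3) = 0.663, d(taxon2,taxon3) = 0.663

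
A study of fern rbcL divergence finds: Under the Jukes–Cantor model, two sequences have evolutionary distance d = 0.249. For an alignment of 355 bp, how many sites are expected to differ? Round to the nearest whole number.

75

Invert JC69: p = (3/4)(1 − e^(−4d/3)) = 0.75 × (1 − e^(-0.332)) = 0.75 × (1 − 0.717487) = 0.211885.
Expected differing sites = pL ≈ 0.211885 × 355 = 75.219175 ≈ 75.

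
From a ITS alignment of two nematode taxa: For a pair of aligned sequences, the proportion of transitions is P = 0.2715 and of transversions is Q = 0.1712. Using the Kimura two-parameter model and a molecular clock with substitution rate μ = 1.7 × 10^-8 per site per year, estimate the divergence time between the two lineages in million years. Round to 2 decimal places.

Under the Kimura two-parameter model, d = −½ ln(1 − 2P − Q) − ¼ ln(1 − 2Q).
1 − 2P − Q = 0.2858, giving −½ ln(0.2858) = 0.626232.
1 − 2Q = 0.6576, giving −¼ ln(0.6576) = 0.104790.
d = 0.626232 + 0.104790 = 0.731022.
Under a molecular clock d = 2μt, so t = d/(2μ) = 0.731022 / (2 × 1.7 × 10^-8) = 21.50 million years.

21.50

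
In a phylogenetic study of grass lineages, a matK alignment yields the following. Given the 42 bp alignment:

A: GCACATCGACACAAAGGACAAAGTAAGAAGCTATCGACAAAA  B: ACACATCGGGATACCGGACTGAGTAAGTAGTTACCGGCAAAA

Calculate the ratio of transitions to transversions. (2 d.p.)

Transitions are A↔G and C↔T; transversions are all other mismatches.
Transitions: 7. Transversions: 5.
R = 7/5 = 1.40.

1.40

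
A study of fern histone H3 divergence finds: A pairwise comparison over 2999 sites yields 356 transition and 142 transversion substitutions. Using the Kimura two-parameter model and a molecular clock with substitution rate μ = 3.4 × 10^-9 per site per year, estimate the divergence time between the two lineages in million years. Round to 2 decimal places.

P = 356/2999 ≈ 0.118706 and Q = 142/2999 ≈ 0.047349.
Under the Kimura two-parameter model, d = −½ ln(1 − 2P − Q) − ¼ ln(1 − 2Q).
1 − 2P − Q = 0.715239, giving −½ ln(0.715239) = 0.167569.
1 − 2Q = 0.905302, giving −¼ ln(0.905302) = 0.024872.
d = 0.167569 + 0.024872 = 0.192441.
Under a molecular clock d = 2μt, so t = d/(2μ) = 0.192441 / (2 × 3.4 × 10^-9) = 28.30 million years.

28.30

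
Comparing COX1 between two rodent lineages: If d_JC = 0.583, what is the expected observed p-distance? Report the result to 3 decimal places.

p = (3/4)(1 − e^(−4d/3)) = 0.75 × (1 − e^(-0.777333)) = 0.75 × (1 − 0.459630) = 0.405278.

0.405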